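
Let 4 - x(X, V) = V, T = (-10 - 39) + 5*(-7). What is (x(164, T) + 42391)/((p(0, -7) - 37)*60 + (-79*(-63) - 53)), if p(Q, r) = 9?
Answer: 42479/3244 ≈ 13.095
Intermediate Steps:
T = -84 (T = -49 - 35 = -84)
x(X, V) = 4 - V
(x(164, T) + 42391)/((p(0, -7) - 37)*60 + (-79*(-63) - 53)) = ((4 - 1*(-84)) + 42391)/((9 - 37)*60 + (-79*(-63) - 53)) = ((4 + 84) + 42391)/(-28*60 + (4977 - 53)) = (88 + 42391)/(-1680 + 4924) = 42479/3244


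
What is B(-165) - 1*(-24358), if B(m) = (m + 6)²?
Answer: 49639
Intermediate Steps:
B(m) = (6 + m)²
B(-165) - 1*(-24358) = (6 - 165)² - 1*(-24358) = (-159)² + 24358 = 25281 + 24358 = 49639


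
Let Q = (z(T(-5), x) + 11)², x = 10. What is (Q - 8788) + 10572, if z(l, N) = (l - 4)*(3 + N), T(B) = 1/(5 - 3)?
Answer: 11897/4 ≈ 2974.3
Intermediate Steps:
T(B) = ½ (T(B) = 1/2 = ½)
z(l, N) = (-4 + l)*(3 + N)
Q = 4761/4 (Q = ((-12 - 4*10 + 3*(½) + 10*(½)) + 11)² = ((-12 - 40 + 3/2 + 5) + 11)² = (-91/2 + 11)² = (-69/2)² = 4761/4 ≈ 1190.3)
(Q - 8788) + 10572 = (4761/4 - 8788) + 10572 = -30391/4 + 10572 = 11897/4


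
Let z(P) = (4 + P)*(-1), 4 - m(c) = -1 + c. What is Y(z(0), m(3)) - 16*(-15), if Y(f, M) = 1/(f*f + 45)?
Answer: 14641/61 ≈ 240.02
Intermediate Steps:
m(c) = 5 - c (m(c) = 4 - (-1 + c) = 4 + (1 - c) = 5 - c)
z(P) = -4 - P
Y(f, M) = 1/(45 + f²) (Y(f, M) = 1/(f² + 45) = 1/(45 + f²))
Y(z(0), m(3)) - 16*(-15) = 1/(45 + (-4 - 1*0)²) - 16*(-15) = 1/(45 + (-4 + 0)²) - 1*(-240) = 1/(45 + (-4)²) + 240 = 1/(45 + 16) + 240 = 1/61 + 240 = 14641/61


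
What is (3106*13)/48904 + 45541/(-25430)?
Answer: -300081131/310907180 ≈ -0.96518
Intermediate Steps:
(3106*13)/48904 + 45541/(-25430) = 40378*(1/48904) + 45541*(-1/25430) = 20189/24452 - 45541/25430 = -300081131/310907180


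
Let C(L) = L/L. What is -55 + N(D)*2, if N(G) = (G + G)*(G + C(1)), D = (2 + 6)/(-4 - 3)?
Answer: -2663/49 ≈ -54.347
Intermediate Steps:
C(L) = 1
D = -8/7 (D = 8/(-7) = 8*(-⅐) = -8/7 ≈ -1.1429)
N(G) = 2*G*(1 + G) (N(G) = (G + G)*(G + 1) = (2*G)*(1 + G) = 2*G*(1 + G))
-55 + N(D)*2 = -55 + (2*(-8/7)*(1 - 8/7))*2 = -55 + (2*(-8/7)*(-⅐))*2 = -55 + (16/49)*2 = -55 + 32/49 = -2663/49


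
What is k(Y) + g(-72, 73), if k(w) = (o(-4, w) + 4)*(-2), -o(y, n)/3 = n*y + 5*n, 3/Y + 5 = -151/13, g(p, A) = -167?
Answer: -2113/12 ≈ -176.08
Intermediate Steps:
Y = -13/72 (Y = 3/(-5 - 151/13) = 3/(-216/13) = 3*(-13/216) = -13/72 ≈ -0.18056)
o(y, n) = -15*n - 3*n*y (o(y, n) = -3*(n*y + 5*n) = -3*(5*n + n*y) = -15*n - 3*n*y)
k(w) = -8 + 6*w (k(w) = (-3*w*(5 - 4) + 4)*(-2) = (-3*w*1 + 4)*(-2) = (-3*w + 4)*(-2) = (4 - 3*w)*(-2) = -8 + 6*w)
k(Y) + g(-72, 73) = (-8 + 6*(-13/72)) - 167 = (-8 - 13/12) - 167 = -109/12 - 167 = -2113/12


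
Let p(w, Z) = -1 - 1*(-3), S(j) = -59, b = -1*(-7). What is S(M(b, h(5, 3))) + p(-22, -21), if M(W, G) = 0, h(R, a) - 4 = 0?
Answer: -57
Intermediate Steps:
b = 7
h(R, a) = 4 (h(R, a) = 4 + 0 = 4)
p(w, Z) = 2 (p(w, Z) = -1 + 3 = 2)
S(M(b, h(5, 3))) + p(-22, -21) = -59 + 2 = -57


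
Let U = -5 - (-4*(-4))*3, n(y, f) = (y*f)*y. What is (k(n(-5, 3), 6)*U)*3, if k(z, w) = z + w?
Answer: -12879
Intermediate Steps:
n(y, f) = f*y² (n(y, f) = (f*y)*y = f*y²)
U = -53 (U = -5 - 16*3 = -5 - 1*48 = -5 - 48 = -53)
k(z, w) = w + z
(k(n(-5, 3), 6)*U)*3 = ((6 + 3*(-5)²)*(-53))*3 = ((6 + 3*25)*(-53))*3 = ((6 + 75)*(-53))*3 = (81*(-53))*3 = -4293*3 = -12879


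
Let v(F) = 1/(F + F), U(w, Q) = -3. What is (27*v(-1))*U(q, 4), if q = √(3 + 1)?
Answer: 81/2 ≈ 40.500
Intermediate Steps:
q = 2 (q = √4 = 2)
v(F) = 1/(2*F)
(27*v(-1))*U(q, 4) = (27*((½)/(-1)))*(-3) = (27*((½)*(-1)))*(-3) = (27*(-½))*(-3) = -27/2*(-3) = 81/2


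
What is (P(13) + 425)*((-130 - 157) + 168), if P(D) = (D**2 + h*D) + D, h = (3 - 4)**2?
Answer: -73780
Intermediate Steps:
h = 1 (h = (-1)**2 = 1)
P(D) = D**2 + 2*D (P(D) = (D**2 + 1*D) + D = (D**2 + D) + D = (D + D**2) + D = D**2 + 2*D)
(P(13) + 425)*((-130 - 157) + 168) = (13*(2 + 13) + 425)*((-130 - 157) + 168) = (13*15 + 425)*(-287 + 168) = (195 + 425)*(-119) = 620*(-119) = -73780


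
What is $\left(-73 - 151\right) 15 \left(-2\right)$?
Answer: $6720$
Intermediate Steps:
$\left(-73 - 151\right) 15 \left(-2\right) = \left(-224\right) \left(-30\right) = 6720$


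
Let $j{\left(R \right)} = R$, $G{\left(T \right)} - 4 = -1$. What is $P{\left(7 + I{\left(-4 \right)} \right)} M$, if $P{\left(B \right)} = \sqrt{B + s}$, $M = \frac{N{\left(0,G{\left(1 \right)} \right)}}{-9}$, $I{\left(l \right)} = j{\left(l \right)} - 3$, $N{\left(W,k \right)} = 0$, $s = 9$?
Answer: $0$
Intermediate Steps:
$G{\left(T \right)} = 3$ ($G{\left(T \right)} = 4 - 1 = 3$)
$I{\left(l \right)} = -3 + l$ ($I{\left(l \right)} = l - 3 = -3 + l$)
$M = 0$ ($M = \frac{0}{-9} = 0 \left(- \frac{1}{9}\right) = 0$)
$P{\left(B \right)} = \sqrt{9 + B}$ ($P{\left(B \right)} = \sqrt{B + 9} = \sqrt{9 + B}$)
$P{\left(7 + I{\left(-4 \right)} \right)} M = \sqrt{9 + \left(7 - 7\right)} 0 = \sqrt{9 + 0} \cdot 0 = \sqrt{9} \cdot 0 = 3 \cdot 0 = 0$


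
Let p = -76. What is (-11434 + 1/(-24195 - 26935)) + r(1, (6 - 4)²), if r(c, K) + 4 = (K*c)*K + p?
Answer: -587892741/51130 ≈ -11498.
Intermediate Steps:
r(c, K) = -80 + c*K² (r(c, K) = -4 + ((K*c)*K - 76) = -4 + (c*K² - 76) = -4 + (-76 + c*K²) = -80 + c*K²)
(-11434 + 1/(-24195 - 26935)) + r(1, (6 - 4)²) = (-11434 + 1/(-24195 - 26935)) + (-80 + 1*((6 - 4)²)²) = (-11434 + 1/(-51130)) + (-80 + 1*(2²)²) = (-11434 - 1/51130) + (-80 + 1*4²) = -584620421/51130 + (-80 + 1*16) = -584620421/51130 + (-80 + 16) = -584620421/51130 - 64 = -587892741/51130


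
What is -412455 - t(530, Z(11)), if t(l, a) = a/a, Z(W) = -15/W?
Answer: -412456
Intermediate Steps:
t(l, a) = 1
-412455 - t(530, Z(11)) = -412455 - 1*1 = -412455 - 1 = -412456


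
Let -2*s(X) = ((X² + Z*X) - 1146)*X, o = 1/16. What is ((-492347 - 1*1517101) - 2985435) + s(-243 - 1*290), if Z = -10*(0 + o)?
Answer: 1127971269/16 ≈ 7.0498e+7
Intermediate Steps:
o = 1/16 ≈ 0.062500
Z = -5/8 (Z = -10*(0 + 1/16) = -10*1/16 = -5/8 ≈ -0.62500)
s(X) = -X*(-1146 + X² - 5*X/8)/2 (s(X) = -((X² - 5*X/8) - 1146)*X/2 = -(-1146 + X² - 5*X/8)*X/2 = -X*(-1146 + X² - 5*X/8)/2)
((-492347 - 1*1517101) - 2985435) + s(-243 - 1*290) = ((-492347 - 1*1517101) - 2985435) + (-243 - 1*290)*(9168 - 8*(-243 - 1*290)² + 5*(-243 - 1*290))/16 = ((-492347 - 1517101) - 2985435) + (-243 - 290)*(9168 - 8*(-243 - 290)² + 5*(-243 - 290))/16 = (-2009448 - 2985435) + (1/16)*(-533)*(9168 - 8*(-533)² + 5*(-533)) = -4994883 + (1/16)*(-533)*(9168 - 8*284089 - 2665) = -4994883 + (1/16)*(-533)*(9168 - 2272712 - 2665) = -4994883 + (1/16)*(-533)*(-2266209) = -4994883 + 1207889397/16 = 1127971269/16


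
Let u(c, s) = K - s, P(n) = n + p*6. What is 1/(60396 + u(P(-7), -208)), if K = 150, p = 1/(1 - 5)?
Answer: 1/60754 ≈ 1.6460e-5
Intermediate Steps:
p = -¼ (p = 1/(-4) = -¼ ≈ -0.25000)
P(n) = -3/2 + n (P(n) = n - ¼*6 = n - 3/2 = -3/2 + n)
u(c, s) = 150 - s
1/(60396 + u(P(-7), -208)) = 1/(60396 + (150 - 1*(-208))) = 1/(60396 + (150 + 208)) = 1/(60396 + 358) = 1/60754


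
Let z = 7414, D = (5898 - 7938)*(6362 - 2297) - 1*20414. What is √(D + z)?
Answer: 40*I*√5191 ≈ 2881.9*I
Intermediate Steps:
D = -8313014 (D = -2040*4065 - 20414 = -8292600 - 20414 = -8313014)
√(D + z) = √(-8313014 + 7414) = √(-8305600) = 40*I*√5191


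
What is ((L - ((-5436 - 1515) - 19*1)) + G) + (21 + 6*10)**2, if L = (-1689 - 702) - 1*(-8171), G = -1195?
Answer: 18116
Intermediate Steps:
L = 5780 (L = -2391 + 8171 = 5780)
((L - ((-5436 - 1515) - 19*1)) + G) + (21 + 6*10)**2 = ((5780 - ((-5436 - 1515) - 19*1)) - 1195) + (21 + 6*10)**2 = ((5780 - (-6951 - 19)) - 1195) + (21 + 60)**2 = ((5780 - 1*(-6970)) - 1195) + 81**2 = ((5780 + 6970) - 1195) + 6561 = (12750 - 1195) + 6561 = 11555 + 6561 = 18116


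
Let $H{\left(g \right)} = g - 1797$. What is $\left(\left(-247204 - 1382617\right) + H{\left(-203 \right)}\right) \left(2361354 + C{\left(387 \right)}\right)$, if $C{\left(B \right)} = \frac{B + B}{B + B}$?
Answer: $-3853308677455$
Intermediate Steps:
$H{\left(g \right)} = -1797 + g$
$C{\left(B \right)} = 1$ ($C{\left(B \right)} = \frac{2 B}{2 B} = 2 B \frac{1}{2 B} = 1$)
$\left(\left(-247204 - 1382617\right) + H{\left(-203 \right)}\right) \left(2361354 + C{\left(387 \right)}\right) = \left(\left(-247204 - 1382617\right) - 2000\right) \left(2361354 + 1\right) = \left(\left(-247204 - 1382617\right) - 2000\right) 2361355 = \left(-1629821 - 2000\right) 2361355 = \left(-1631821\right) 2361355 = -3853308677455$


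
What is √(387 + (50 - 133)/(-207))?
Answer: 8*√28819/69 ≈ 19.682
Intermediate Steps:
√(387 + (50 - 133)/(-207)) = √(387 - 83*(-1/207)) = √(387 + 83/207) = √(80192/207) = 8*√28819/69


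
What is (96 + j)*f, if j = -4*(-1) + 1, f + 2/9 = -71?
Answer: -64741/9 ≈ -7193.4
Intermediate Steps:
f = -641/9 (f = -2/9 - 71 = -641/9 ≈ -71.222)
j = 5 (j = 4 + 1 = 5)
(96 + j)*f = (96 + 5)*(-641/9) = 101*(-641/9) = -64741/9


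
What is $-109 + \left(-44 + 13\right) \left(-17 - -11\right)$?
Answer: $77$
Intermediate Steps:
$-109 + \left(-44 + 13\right) \left(-17 - -11\right) = -109 - 31 \left(-17 + 11\right) = -109 - -186 = -109 + 186 = 77$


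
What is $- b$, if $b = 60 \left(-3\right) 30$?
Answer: $5400$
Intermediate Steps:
$b = -5400$ ($b = \left(-180\right) 30 = -5400$)
$- b = \left(-1\right) \left(-5400\right) = 5400$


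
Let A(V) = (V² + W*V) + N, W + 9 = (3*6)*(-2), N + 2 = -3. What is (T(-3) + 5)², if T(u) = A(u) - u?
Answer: 21609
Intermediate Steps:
N = -5 (N = -2 - 3 = -5)
W = -45 (W = -9 + (3*6)*(-2) = -9 + 18*(-2) = -9 - 36 = -45)
A(V) = -5 + V² - 45*V (A(V) = (V² - 45*V) - 5 = -5 + V² - 45*V)
T(u) = -5 + u² - 46*u (T(u) = (-5 + u² - 45*u) - u = -5 + u² - 46*u)
(T(-3) + 5)² = ((-5 + (-3)² - 46*(-3)) + 5)² = ((-5 + 9 + 138) + 5)² = (142 + 5)² = 147² = 21609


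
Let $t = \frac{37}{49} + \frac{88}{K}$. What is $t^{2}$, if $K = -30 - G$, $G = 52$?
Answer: $\frac{408321}{4036081} \approx 0.10117$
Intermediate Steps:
$K = -82$ ($K = -30 - 52 = -82$)
$t = - \frac{639}{2009}$ ($t = \frac{37}{49} + \frac{88}{-82} = 37 \cdot \frac{1}{49} + 88 \left(- \frac{1}{82}\right) = \frac{37}{49} - \frac{44}{41} = - \frac{639}{2009} \approx -0.31807$)
$t^{2} = \left(- \frac{639}{2009}\right)^{2} = \frac{408321}{4036081}$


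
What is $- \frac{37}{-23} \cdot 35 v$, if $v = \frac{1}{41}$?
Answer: $\frac{1295}{943} \approx 1.3733$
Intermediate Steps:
$v = \frac{1}{41} \approx 0.02439$
$- \frac{37}{-23} \cdot 35 v = - \frac{37}{-23} \cdot 35 \cdot \frac{1}{41} = \left(-37\right) \left(- \frac{1}{23}\right) 35 \cdot \frac{1}{41} = \frac{37}{23} \cdot 35 \cdot \frac{1}{41} = \frac{1295}{23} \cdot \frac{1}{41} = \frac{1295}{943}$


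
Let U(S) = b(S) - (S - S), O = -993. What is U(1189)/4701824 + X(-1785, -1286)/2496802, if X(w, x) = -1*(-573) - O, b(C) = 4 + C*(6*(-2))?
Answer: -1765707959/733720222928 ≈ -0.0024065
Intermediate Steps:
b(C) = 4 - 12*C (b(C) = 4 + C*(-12) = 4 - 12*C)
U(S) = 4 - 12*S (U(S) = (4 - 12*S) - (S - S) = (4 - 12*S) - 1*0 = (4 - 12*S) + 0 = 4 - 12*S)
X(w, x) = 1566 (X(w, x) = -1*(-573) - 1*(-993) = 573 + 993 = 1566)
U(1189)/4701824 + X(-1785, -1286)/2496802 = (4 - 12*1189)/4701824 + 1566/2496802 = (4 - 14268)*(1/4701824) + 1566*(1/2496802) = -14264*1/4701824 + 783/1248401 = -1783/587728 + 783/1248401 = -1765707959/733720222928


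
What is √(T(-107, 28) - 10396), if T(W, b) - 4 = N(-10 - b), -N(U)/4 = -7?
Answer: 2*I*√2591 ≈ 101.8*I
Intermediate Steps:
N(U) = 28 (N(U) = -4*(-7) = 28)
T(W, b) = 32 (T(W, b) = 4 + 28 = 32)
√(T(-107, 28) - 10396) = √(32 - 10396) = √(-10364) = 2*I*√2591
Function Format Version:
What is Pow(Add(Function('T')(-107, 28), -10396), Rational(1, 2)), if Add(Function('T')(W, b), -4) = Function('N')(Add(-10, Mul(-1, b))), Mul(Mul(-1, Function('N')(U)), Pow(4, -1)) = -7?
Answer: Mul(2, I, Pow(2591, Rational(1, 2))) ≈ Mul(101.80, I)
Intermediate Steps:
Function('N')(U) = 28 (Function('N')(U) = Mul(-4, -7) = 28)
Function('T')(W, b) = 32 (Function('T')(W, b) = Add(4, 28) = 32)
Pow(Add(Function('T')(-107, 28), -10396), Rational(1, 2)) = Pow(Add(32, -10396), Rational(1, 2)) = Pow(-10364, Rational(1, 2)) = Mul(2, I, Pow(2591, Rational(1, 2)))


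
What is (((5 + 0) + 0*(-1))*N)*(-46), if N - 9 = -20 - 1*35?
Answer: 10580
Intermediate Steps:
N = -46 (N = 9 + (-20 - 1*35) = 9 + (-20 - 35) = 9 - 55 = -46)
(((5 + 0) + 0*(-1))*N)*(-46) = (((5 + 0) + 0*(-1))*(-46))*(-46) = ((5 + 0)*(-46))*(-46) = (5*(-46))*(-46) = -230*(-46) = 10580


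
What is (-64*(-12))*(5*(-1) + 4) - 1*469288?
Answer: -470056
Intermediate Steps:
(-64*(-12))*(5*(-1) + 4) - 1*469288 = 768*(-5 + 4) - 469288 = 768*(-1) - 469288 = -768 - 469288 = -470056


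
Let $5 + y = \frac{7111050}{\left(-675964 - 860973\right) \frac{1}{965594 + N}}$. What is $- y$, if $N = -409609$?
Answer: $\frac{3953644818935}{1536937} \approx 2.5724 \cdot 10^{6}$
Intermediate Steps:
$y = - \frac{3953644818935}{1536937}$ ($y = -5 + \frac{7111050}{\left(-675964 - 860973\right) \frac{1}{965594 - 409609}} = -5 + \frac{7111050}{\left(-1536937\right) \frac{1}{555985}} = -5 + \frac{7111050}{- \frac{1536937}{555985}} = -5 + 7111050 \left(- \frac{555985}{1536937}\right) = -5 - \frac{3953637134250}{1536937} = - \frac{3953644818935}{1536937} \approx -2.5724 \cdot 10^{6}$)
$- y = \left(-1\right) \left(- \frac{3953644818935}{1536937}\right) = \frac{3953644818935}{1536937}$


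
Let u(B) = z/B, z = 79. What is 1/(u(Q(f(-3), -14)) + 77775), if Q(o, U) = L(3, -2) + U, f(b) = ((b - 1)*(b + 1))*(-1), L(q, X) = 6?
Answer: 8/622121 ≈ 1.2859e-5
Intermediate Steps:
f(b) = -(1 + b)*(-1 + b) (f(b) = ((-1 + b)*(1 + b))*(-1) = ((1 + b)*(-1 + b))*(-1) = -(1 + b)*(-1 + b))
Q(o, U) = 6 + U
u(B) = 79/B
1/(u(Q(f(-3), -14)) + 77775) = 1/(79/(6 - 14) + 77775) = 1/(79/(-8) + 77775) = 1/(79*(-⅛) + 77775) = 1/(-79/8 + 77775) = 1/(622121/8) = 8/622121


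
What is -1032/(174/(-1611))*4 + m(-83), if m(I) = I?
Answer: 1105961/29 ≈ 38137.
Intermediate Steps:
-1032/(174/(-1611))*4 + m(-83) = -1032/(174/(-1611))*4 - 83 = -1032/(174*(-1/1611))*4 - 83 = -1032/(-58/537)*4 - 83 = -1032*(-537/58)*4 - 83 = (277092/29)*4 - 83 = 1108368/29 - 83 = 1105961/29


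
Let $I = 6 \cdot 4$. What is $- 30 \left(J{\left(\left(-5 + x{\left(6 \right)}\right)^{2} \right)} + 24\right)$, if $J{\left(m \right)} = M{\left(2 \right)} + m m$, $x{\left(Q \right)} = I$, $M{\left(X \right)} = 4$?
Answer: $-3910470$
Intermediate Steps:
$I = 24$
$x{\left(Q \right)} = 24$
$J{\left(m \right)} = 4 + m^{2}$ ($J{\left(m \right)} = 4 + m m = 4 + m^{2}$)
$- 30 \left(J{\left(\left(-5 + x{\left(6 \right)}\right)^{2} \right)} + 24\right) = - 30 \left(\left(4 + \left(\left(-5 + 24\right)^{2}\right)^{2}\right) + 24\right) = - 30 \left(\left(4 + \left(19^{2}\right)^{2}\right) + 24\right) = - 30 \left(\left(4 + 361^{2}\right) + 24\right) = - 30 \left(\left(4 + 130321\right) + 24\right) = - 30 \left(130325 + 24\right) = \left(-30\right) 130349 = -3910470$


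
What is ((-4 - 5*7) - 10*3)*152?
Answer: -10488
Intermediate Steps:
((-4 - 5*7) - 10*3)*152 = ((-4 - 35) - 30)*152 = (-39 - 30)*152 = -69*152 = -10488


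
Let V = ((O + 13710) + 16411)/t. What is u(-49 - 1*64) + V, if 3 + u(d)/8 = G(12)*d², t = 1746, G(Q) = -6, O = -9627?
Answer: -535082881/873 ≈ -6.1292e+5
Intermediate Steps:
u(d) = -24 - 48*d² (u(d) = -24 + 8*(-6*d²) = -24 - 48*d²)
V = 10247/873 (V = ((-9627 + 13710) + 16411)/1746 = (4083 + 16411)*(1/1746) = 20494*(1/1746) = 10247/873 ≈ 11.738)
u(-49 - 1*64) + V = (-24 - 48*(-49 - 1*64)²) + 10247/873 = (-24 - 48*(-49 - 64)²) + 10247/873 = (-24 - 48*(-113)²) + 10247/873 = (-24 - 48*12769) + 10247/873 = (-24 - 612912) + 10247/873 = -612936 + 10247/873 = -535082881/873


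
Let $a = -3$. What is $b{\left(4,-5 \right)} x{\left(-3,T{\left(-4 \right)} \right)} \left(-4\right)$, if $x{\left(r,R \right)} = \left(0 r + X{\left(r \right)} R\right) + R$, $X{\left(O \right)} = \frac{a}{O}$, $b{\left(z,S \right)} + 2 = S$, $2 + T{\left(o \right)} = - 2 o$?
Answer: $336$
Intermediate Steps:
$T{\left(o \right)} = -2 - 2 o$
$b{\left(z,S \right)} = -2 + S$
$X{\left(O \right)} = - \frac{3}{O}$
$x{\left(r,R \right)} = R - \frac{3 R}{r}$ ($x{\left(r,R \right)} = \left(0 r + - \frac{3}{r} R\right) + R = \left(0 - \frac{3 R}{r}\right) + R = - \frac{3 R}{r} + R = R - \frac{3 R}{r}$)
$b{\left(4,-5 \right)} x{\left(-3,T{\left(-4 \right)} \right)} \left(-4\right) = \left(-2 - 5\right) \frac{\left(-2 - -8\right) \left(-3 - 3\right)}{-3} \left(-4\right) = - 7 \left(-2 + 8\right) \left(- \frac{1}{3}\right) \left(-6\right) \left(-4\right) = - 7 \cdot 6 \left(- \frac{1}{3}\right) \left(-6\right) \left(-4\right) = \left(-7\right) 12 \left(-4\right) = \left(-84\right) \left(-4\right) = 336$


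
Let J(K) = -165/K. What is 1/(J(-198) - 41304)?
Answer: -6/247819 ≈ -2.4211e-5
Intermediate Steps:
1/(J(-198) - 41304) = 1/(-165/(-198) - 41304) = 1/(-165*(-1/198) - 41304) = 1/(⅚ - 41304) = 1/(-247819/6) = -6/247819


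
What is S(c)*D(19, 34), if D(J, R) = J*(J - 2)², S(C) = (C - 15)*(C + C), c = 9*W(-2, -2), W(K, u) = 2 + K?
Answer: 0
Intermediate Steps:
c = 0 (c = 9*(2 - 2) = 9*0 = 0)
S(C) = 2*C*(-15 + C) (S(C) = (-15 + C)*(2*C) = 2*C*(-15 + C))
D(J, R) = J*(-2 + J)²
S(c)*D(19, 34) = (2*0*(-15 + 0))*(19*(-2 + 19)²) = (2*0*(-15))*(19*17²) = 0*(19*289) = 0*5491 = 0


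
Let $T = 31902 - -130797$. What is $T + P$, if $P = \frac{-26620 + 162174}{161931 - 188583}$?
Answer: $\frac{2168059097}{13326} \approx 1.6269 \cdot 10^{5}$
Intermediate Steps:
$P = - \frac{67777}{13326}$ ($P = \frac{135554}{-26652} = 135554 \left(- \frac{1}{26652}\right) = - \frac{67777}{13326} \approx -5.0861$)
$T = 162699$ ($T = 31902 + 130797 = 162699$)
$T + P = 162699 - \frac{67777}{13326} = \frac{2168059097}{13326}$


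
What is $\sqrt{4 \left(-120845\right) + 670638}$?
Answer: $\sqrt{187258} \approx 432.73$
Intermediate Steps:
$\sqrt{4 \left(-120845\right) + 670638} = \sqrt{-483380 + 670638} = \sqrt{187258}$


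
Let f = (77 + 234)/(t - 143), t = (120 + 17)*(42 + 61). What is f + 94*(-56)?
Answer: -73527241/13968 ≈ -5264.0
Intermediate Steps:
t = 14111 (t = 137*103 = 14111)
f = 311/13968 (f = (77 + 234)/(14111 - 143) = 311/13968 ≈ 0.022265)
f + 94*(-56) = 311/13968 + 94*(-56) = 311/13968 - 5264 = -73527241/13968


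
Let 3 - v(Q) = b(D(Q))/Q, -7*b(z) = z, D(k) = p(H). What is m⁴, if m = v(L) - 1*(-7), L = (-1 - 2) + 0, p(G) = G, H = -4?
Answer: 2097273616/194481 ≈ 10784.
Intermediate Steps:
D(k) = -4
b(z) = -z/7
L = -3 (L = -3 + 0 = -3)
v(Q) = 3 - 4/(7*Q) (v(Q) = 3 - (-⅐*(-4))/Q = 3 - 4/(7*Q))
m = 214/21 (m = (3 - 4/7/(-3)) - 1*(-7) = (3 - 4/7*(-⅓)) + 7 = (3 + 4/21) + 7 = 67/21 + 7 = 214/21 ≈ 10.190)
m⁴ = (214/21)⁴ = 2097273616/194481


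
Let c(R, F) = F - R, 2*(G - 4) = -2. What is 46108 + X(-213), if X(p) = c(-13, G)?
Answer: 46124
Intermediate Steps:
G = 3 (G = 4 + (½)*(-2) = 4 - 1 = 3)
X(p) = 16 (X(p) = 3 - 1*(-13) = 3 + 13 = 16)
46108 + X(-213) = 46108 + 16 = 46124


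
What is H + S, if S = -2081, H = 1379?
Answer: -702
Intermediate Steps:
H + S = 1379 - 2081 = -702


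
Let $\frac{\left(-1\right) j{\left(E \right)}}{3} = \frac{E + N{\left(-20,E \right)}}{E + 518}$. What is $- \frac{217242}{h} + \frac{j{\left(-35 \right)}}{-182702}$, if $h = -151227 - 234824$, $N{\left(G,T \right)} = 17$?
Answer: $\frac{3195085630203}{5677849329061} \approx 0.56273$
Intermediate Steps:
$h = -386051$ ($h = -151227 - 234824 = -386051$)
$j{\left(E \right)} = - \frac{3 \left(17 + E\right)}{518 + E}$ ($j{\left(E \right)} = - 3 \frac{E + 17}{E + 518} = - 3 \frac{17 + E}{518 + E} = - \frac{3 \left(17 + E\right)}{518 + E}$)
$- \frac{217242}{h} + \frac{j{\left(-35 \right)}}{-182702} = - \frac{217242}{-386051} + \frac{3 \frac{1}{518 - 35} \left(-17 - -35\right)}{-182702} = \left(-217242\right) \left(- \frac{1}{386051}\right) + \frac{3 \left(-17 + 35\right)}{483} \left(- \frac{1}{182702}\right) = \frac{217242}{386051} + 3 \cdot \frac{1}{483} \cdot 18 \left(- \frac{1}{182702}\right) = \frac{217242}{386051} + \frac{18}{161} \left(- \frac{1}{182702}\right) = \frac{217242}{386051} - \frac{9}{14707511} = \frac{3195085630203}{5677849329061}$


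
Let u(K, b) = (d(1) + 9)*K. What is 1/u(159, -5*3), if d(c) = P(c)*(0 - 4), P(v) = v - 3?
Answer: 1/2703 ≈ 0.00036996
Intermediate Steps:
P(v) = -3 + v
d(c) = 12 - 4*c (d(c) = (-3 + c)*(0 - 4) = (-3 + c)*(-4) = 12 - 4*c)
u(K, b) = 17*K (u(K, b) = ((12 - 4*1) + 9)*K = ((12 - 4) + 9)*K = (8 + 9)*K = 17*K)
1/u(159, -5*3) = 1/(17*159) = 1/2703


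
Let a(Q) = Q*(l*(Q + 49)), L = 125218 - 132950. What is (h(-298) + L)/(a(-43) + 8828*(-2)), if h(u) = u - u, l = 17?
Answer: 3866/11021 ≈ 0.35078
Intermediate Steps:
L = -7732
h(u) = 0
a(Q) = Q*(833 + 17*Q) (a(Q) = Q*(17*(Q + 49)) = Q*(17*(49 + Q)) = Q*(833 + 17*Q))
(h(-298) + L)/(a(-43) + 8828*(-2)) = (0 - 7732)/(17*(-43)*(49 - 43) + 8828*(-2)) = -7732/(17*(-43)*6 - 17656) = -7732/(-4386 - 17656) = -7732/(-22042) = -7732*(-1/22042) = 3866/11021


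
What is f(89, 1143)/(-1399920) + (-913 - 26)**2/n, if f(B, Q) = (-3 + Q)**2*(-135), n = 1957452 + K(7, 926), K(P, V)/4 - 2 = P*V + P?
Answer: 76582618947/608908712 ≈ 125.77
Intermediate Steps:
K(P, V) = 8 + 4*P + 4*P*V (K(P, V) = 8 + 4*(P*V + P) = 8 + 4*(P + P*V) = 8 + (4*P + 4*P*V) = 8 + 4*P + 4*P*V)
n = 1983416 (n = 1957452 + (8 + 4*7 + 4*7*926) = 1957452 + (8 + 28 + 25928) = 1957452 + 25964 = 1983416)
f(B, Q) = -135*(-3 + Q)**2
f(89, 1143)/(-1399920) + (-913 - 26)**2/n = -135*(-3 + 1143)**2/(-1399920) + (-913 - 26)**2/1983416 = -135*1140**2*(-1/1399920) + (-939)**2*(1/1983416) = -135*1299600*(-1/1399920) + 881721*(1/1983416) = -175446000*(-1/1399920) + 881721/1983416 = 38475/307 + 881721/1983416 = 76582618947/608908712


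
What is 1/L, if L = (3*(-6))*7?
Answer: -1/126 ≈ -0.0079365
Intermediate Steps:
L = -126 (L = -18*7 = -126)
1/L = 1/(-126) = -1/126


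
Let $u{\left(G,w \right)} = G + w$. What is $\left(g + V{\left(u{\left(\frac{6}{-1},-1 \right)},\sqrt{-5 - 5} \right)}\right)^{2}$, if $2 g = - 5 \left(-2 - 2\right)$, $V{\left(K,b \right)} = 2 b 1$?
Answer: $60 + 40 i \sqrt{10} \approx 60.0 + 126.49 i$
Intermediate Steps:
$V{\left(K,b \right)} = 2 b$
$g = 10$ ($g = \frac{\left(-5\right) \left(-2 - 2\right)}{2} = \frac{\left(-5\right) \left(-4\right)}{2} = \frac{1}{2} \cdot 20 = 10$)
$\left(g + V{\left(u{\left(\frac{6}{-1},-1 \right)},\sqrt{-5 - 5} \right)}\right)^{2} = \left(10 + 2 \sqrt{-5 - 5}\right)^{2} = \left(10 + 2 \sqrt{-10}\right)^{2} = \left(10 + 2 i \sqrt{10}\right)^{2}$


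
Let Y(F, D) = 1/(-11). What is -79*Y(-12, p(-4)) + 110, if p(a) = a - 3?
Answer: 1289/11 ≈ 117.18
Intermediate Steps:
p(a) = -3 + a
Y(F, D) = -1/11
-79*Y(-12, p(-4)) + 110 = -79*(-1/11) + 110 = 79/11 + 110 = 1289/11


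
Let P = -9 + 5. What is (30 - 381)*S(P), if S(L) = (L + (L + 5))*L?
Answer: -4212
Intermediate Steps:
P = -4
S(L) = L*(5 + 2*L) (S(L) = (L + (5 + L))*L = (5 + 2*L)*L = L*(5 + 2*L))
(30 - 381)*S(P) = (30 - 381)*(-4*(5 + 2*(-4))) = -(-1404)*(5 - 8) = -(-1404)*(-3) = -351*12 = -4212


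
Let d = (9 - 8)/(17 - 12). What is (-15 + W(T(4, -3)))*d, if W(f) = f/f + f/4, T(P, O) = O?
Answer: -59/20 ≈ -2.9500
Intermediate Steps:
W(f) = 1 + f/4 (W(f) = 1 + f*(¼) = 1 + f/4)
d = ⅕ (d = 1/5 = 1*(⅕) = ⅕ ≈ 0.20000)
(-15 + W(T(4, -3)))*d = (-15 + (1 + (¼)*(-3)))*(⅕) = (-15 + (1 - ¾))*(⅕) = (-15 + ¼)*(⅕) = -59/4*⅕ = -59/20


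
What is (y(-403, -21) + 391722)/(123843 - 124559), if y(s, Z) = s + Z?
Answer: -195649/358 ≈ -546.51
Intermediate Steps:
y(s, Z) = Z + s
(y(-403, -21) + 391722)/(123843 - 124559) = ((-21 - 403) + 391722)/(123843 - 124559) = (-424 + 391722)/(-716) = 391298*(-1/716) = -195649/358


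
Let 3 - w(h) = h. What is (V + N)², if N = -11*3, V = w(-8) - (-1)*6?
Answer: 256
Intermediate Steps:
w(h) = 3 - h
V = 17 (V = (3 - 1*(-8)) - (-1)*6 = (3 + 8) - 1*(-6) = 11 + 6 = 17)
N = -33
(V + N)² = (17 - 33)² = (-16)² = 256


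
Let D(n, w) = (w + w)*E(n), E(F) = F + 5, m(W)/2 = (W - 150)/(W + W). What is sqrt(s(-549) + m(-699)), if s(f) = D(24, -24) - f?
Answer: 2*I*sqrt(11424922)/233 ≈ 29.014*I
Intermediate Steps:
m(W) = (-150 + W)/W (m(W) = 2*((W - 150)/(W + W)) = 2*((-150 + W)/((2*W))) = 2*((-150 + W)*(1/(2*W))) = 2*((-150 + W)/(2*W)) = (-150 + W)/W)
E(F) = 5 + F
D(n, w) = 2*w*(5 + n) (D(n, w) = (w + w)*(5 + n) = (2*w)*(5 + n) = 2*w*(5 + n))
s(f) = -1392 - f (s(f) = 2*(-24)*(5 + 24) - f = 2*(-24)*29 - f = -1392 - f)
sqrt(s(-549) + m(-699)) = sqrt((-1392 - 1*(-549)) + (-150 - 699)/(-699)) = sqrt((-1392 + 549) - 1/699*(-849)) = sqrt(-843 + 283/233) = sqrt(-196136/233) = 2*I*sqrt(11424922)/233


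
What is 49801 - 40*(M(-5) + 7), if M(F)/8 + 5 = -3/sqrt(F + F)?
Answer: 51121 - 96*I*sqrt(10) ≈ 51121.0 - 303.58*I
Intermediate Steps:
M(F) = -40 - 12*sqrt(2)/sqrt(F) (M(F) = -40 + 8*(-3/sqrt(F + F)) = -40 + 8*(-3*sqrt(2)/(2*sqrt(F))) = -40 - 12*sqrt(2)/sqrt(F))
49801 - 40*(M(-5) + 7) = 49801 - 40*((-40 - 12*sqrt(2)/sqrt(-5)) + 7) = 49801 - 40*((-40 - 12*sqrt(2)*(-I*sqrt(5)/5)) + 7) = 49801 - 40*((-40 + 12*I*sqrt(10)/5) + 7) = 49801 - 40*(-33 + 12*I*sqrt(10)/5) = 49801 - 5*(-264 + 96*I*sqrt(10)/5) = 49801 + (1320 - 96*I*sqrt(10)) = 51121 - 96*I*sqrt(10)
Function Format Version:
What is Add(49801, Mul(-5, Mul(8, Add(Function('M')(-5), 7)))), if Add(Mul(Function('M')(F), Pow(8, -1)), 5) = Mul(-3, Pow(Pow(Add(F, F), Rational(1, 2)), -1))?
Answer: Add(51121, Mul(-96, I, Pow(10, Rational(1, 2)))) ≈ Add(51121., Mul(-303.58, I))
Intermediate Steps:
Function('M')(F) = Add(-40, Mul(-12, Pow(2, Rational(1, 2)), Pow(F, Rational(-1, 2)))) (Function('M')(F) = Add(-40, Mul(8, Mul(-3, Pow(Pow(Add(F, F), Rational(1, 2)), -1)))) = Add(-40, Mul(8, Mul(-3, Pow(Pow(Mul(2, F), Rational(1, 2)), -1)))) = Add(-40, Mul(8, Mul(-3, Pow(Mul(Pow(2, Rational(1, 2)), Pow(F, Rational(1, 2))), -1)))) = Add(-40, Mul(8, Mul(-3, Mul(Rational(1, 2), Pow(2, Rational(1, 2)), Pow(F, Rational(-1, 2)))))) = Add(-40, Mul(8, Mul(Rational(-3, 2), Pow(2, Rational(1, 2)), Pow(F, Rational(-1, 2))))) = Add(-40, Mul(-12, Pow(2, Rational(1, 2)), Pow(F, Rational(-1, 2)))))
Add(49801, Mul(-5, Mul(8, Add(Function('M')(-5), 7)))) = Add(49801, Mul(-5, Mul(8, Add(Add(-40, Mul(-12, Pow(2, Rational(1, 2)), Pow(-5, Rational(-1, 2)))), 7)))) = Add(49801, Mul(-5, Mul(8, Add(Add(-40, Mul(-12, Pow(2, Rational(1, 2)), Mul(Rational(-1, 5), I, Pow(5, Rational(1, 2))))), 7)))) = Add(49801, Mul(-5, Mul(8, Add(Add(-40, Mul(Rational(12, 5), I, Pow(10, Rational(1, 2)))), 7)))) = Add(49801, Mul(-5, Mul(8, Add(-33, Mul(Rational(12, 5), I, Pow(10, Rational(1, 2))))))) = Add(49801, Mul(-5, Add(-264, Mul(Rational(96, 5), I, Pow(10, Rational(1, 2)))))) = Add(49801, Add(1320, Mul(-96, I, Pow(10, Rational(1, 2))))) = Add(51121, Mul(-96, I, Pow(10, Rational(1, 2))))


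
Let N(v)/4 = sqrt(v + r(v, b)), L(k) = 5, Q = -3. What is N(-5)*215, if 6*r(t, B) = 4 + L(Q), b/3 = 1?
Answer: 430*I*sqrt(14) ≈ 1608.9*I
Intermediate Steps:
b = 3 (b = 3*1 = 3)
r(t, B) = 3/2 (r(t, B) = (4 + 5)/6 = (1/6)*9 = 3/2)
N(v) = 4*sqrt(3/2 + v) (N(v) = 4*sqrt(v + 3/2) = 4*sqrt(3/2 + v))
N(-5)*215 = (2*sqrt(6 + 4*(-5)))*215 = (2*sqrt(6 - 20))*215 = (2*sqrt(-14))*215 = (2*(I*sqrt(14)))*215 = (2*I*sqrt(14))*215 = 430*I*sqrt(14)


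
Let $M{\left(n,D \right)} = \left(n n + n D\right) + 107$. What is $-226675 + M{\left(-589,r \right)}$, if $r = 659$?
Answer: $-267798$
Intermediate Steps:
$M{\left(n,D \right)} = 107 + n^{2} + D n$ ($M{\left(n,D \right)} = \left(n^{2} + D n\right) + 107 = 107 + n^{2} + D n$)
$-226675 + M{\left(-589,r \right)} = -226675 + \left(107 + \left(-589\right)^{2} + 659 \left(-589\right)\right) = -226675 + \left(107 + 346921 - 388151\right) = -226675 - 41123 = -267798$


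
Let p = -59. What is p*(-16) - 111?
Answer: 833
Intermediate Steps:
p*(-16) - 111 = -59*(-16) - 111 = 944 - 111 = 833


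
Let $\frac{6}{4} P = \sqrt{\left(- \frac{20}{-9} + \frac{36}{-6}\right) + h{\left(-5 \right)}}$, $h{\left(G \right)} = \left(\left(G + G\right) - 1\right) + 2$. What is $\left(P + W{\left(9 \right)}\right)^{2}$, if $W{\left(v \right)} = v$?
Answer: $\frac{6101}{81} + 4 i \sqrt{115} \approx 75.321 + 42.895 i$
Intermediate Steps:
$h{\left(G \right)} = 1 + 2 G$ ($h{\left(G \right)} = \left(2 G - 1\right) + 2 = \left(-1 + 2 G\right) + 2 = 1 + 2 G$)
$P = \frac{2 i \sqrt{115}}{9}$ ($P = \frac{2 \sqrt{\left(- \frac{20}{-9} + \frac{36}{-6}\right) + \left(1 + 2 \left(-5\right)\right)}}{3} = \frac{2 \sqrt{\left(\left(-20\right) \left(- \frac{1}{9}\right) + 36 \left(- \frac{1}{6}\right)\right) + \left(1 - 10\right)}}{3} = \frac{2 \sqrt{\left(\frac{20}{9} - 6\right) - 9}}{3} = \frac{2 \sqrt{- \frac{34}{9} - 9}}{3} = \frac{2 \sqrt{- \frac{115}{9}}}{3} = \frac{2 \frac{i \sqrt{115}}{3}}{3} = \frac{2 i \sqrt{115}}{9} \approx 2.3831 i$)
$\left(P + W{\left(9 \right)}\right)^{2} = \left(\frac{2 i \sqrt{115}}{9} + 9\right)^{2} = \left(9 + \frac{2 i \sqrt{115}}{9}\right)^{2}$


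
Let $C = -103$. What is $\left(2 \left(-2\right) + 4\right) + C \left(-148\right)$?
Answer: $15244$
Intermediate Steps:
$\left(2 \left(-2\right) + 4\right) + C \left(-148\right) = \left(2 \left(-2\right) + 4\right) - -15244 = \left(-4 + 4\right) + 15244 = 0 + 15244 = 15244$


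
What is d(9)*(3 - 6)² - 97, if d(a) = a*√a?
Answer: 146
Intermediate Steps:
d(a) = a^(3/2)
d(9)*(3 - 6)² - 97 = 9^(3/2)*(3 - 6)² - 97 = 27*(-3)² - 97 = 27*9 - 97 = 243 - 97 = 146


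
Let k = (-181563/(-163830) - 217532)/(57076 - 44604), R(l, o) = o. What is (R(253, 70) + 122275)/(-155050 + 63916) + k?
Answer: -582971228374633/31035497786640 ≈ -18.784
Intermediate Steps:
k = -11879361999/681095920 (k = (-181563*(-1/163830) - 217532)/12472 = (60521/54610 - 217532)*(1/12472) = -11879361999/54610*1/12472 = -11879361999/681095920 ≈ -17.442)
(R(253, 70) + 122275)/(-155050 + 63916) + k = (70 + 122275)/(-155050 + 63916) - 11879361999/681095920 = 122345/(-91134) - 11879361999/681095920 = 122345*(-1/91134) - 11879361999/681095920 = -122345/91134 - 11879361999/681095920 = -582971228374633/31035497786640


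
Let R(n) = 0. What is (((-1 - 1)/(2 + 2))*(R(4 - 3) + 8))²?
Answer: 16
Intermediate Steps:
(((-1 - 1)/(2 + 2))*(R(4 - 3) + 8))² = (((-1 - 1)/(2 + 2))*(0 + 8))² = (-2/4*8)² = (-2*¼*8)² = (-½*8)² = (-4)² = 16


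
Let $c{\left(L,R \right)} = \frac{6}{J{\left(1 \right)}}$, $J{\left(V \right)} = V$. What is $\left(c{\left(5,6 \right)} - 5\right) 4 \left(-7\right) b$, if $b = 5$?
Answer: $-140$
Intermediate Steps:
$c{\left(L,R \right)} = 6$ ($c{\left(L,R \right)} = \frac{6}{1} = 6 \cdot 1 = 6$)
$\left(c{\left(5,6 \right)} - 5\right) 4 \left(-7\right) b = \left(6 - 5\right) 4 \left(-7\right) 5 = 1 \cdot 4 \left(-7\right) 5 = 4 \left(-7\right) 5 = \left(-28\right) 5 = -140$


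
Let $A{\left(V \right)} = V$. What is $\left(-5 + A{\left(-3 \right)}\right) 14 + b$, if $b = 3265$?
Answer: $3153$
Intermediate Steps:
$\left(-5 + A{\left(-3 \right)}\right) 14 + b = \left(-5 - 3\right) 14 + 3265 = \left(-8\right) 14 + 3265 = -112 + 3265 = 3153$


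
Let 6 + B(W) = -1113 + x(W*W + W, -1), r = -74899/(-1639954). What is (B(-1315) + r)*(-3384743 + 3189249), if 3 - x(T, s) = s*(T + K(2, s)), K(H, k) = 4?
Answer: -276806734546083677/819977 ≈ -3.3758e+11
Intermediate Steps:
x(T, s) = 3 - s*(4 + T) (x(T, s) = 3 - s*(T + 4) = 3 - s*(4 + T))
r = 74899/1639954 (r = -74899*(-1/1639954) = 74899/1639954 ≈ 0.045671)
B(W) = -1112 + W + W**2 (B(W) = -6 + (-1113 + (3 - 4*(-1) - 1*(W*W + W)*(-1))) = -6 + (-1113 + (3 + 4 - 1*(W**2 + W)*(-1))) = -6 + (-1113 + (3 + 4 - 1*(W + W**2)*(-1))) = -6 + (-1113 + (3 + 4 + (W + W**2))) = -6 + (-1113 + (7 + W + W**2)) = -6 + (-1106 + W + W**2) = -1112 + W + W**2)
(B(-1315) + r)*(-3384743 + 3189249) = ((-1112 - 1315*(1 - 1315)) + 74899/1639954)*(-3384743 + 3189249) = ((-1112 - 1315*(-1314)) + 74899/1639954)*(-195494) = ((-1112 + 1727910) + 74899/1639954)*(-195494) = (1726798 + 74899/1639954)*(-195494) = (2831869362191/1639954)*(-195494) = -276806734546083677/819977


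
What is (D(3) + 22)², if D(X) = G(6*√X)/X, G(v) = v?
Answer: 496 + 88*√3 ≈ 648.42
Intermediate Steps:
D(X) = 6/√X (D(X) = (6*√X)/X = 6/√X)
(D(3) + 22)² = (6/√3 + 22)² = (6*(√3/3) + 22)² = (2*√3 + 22)² = (22 + 2*√3)²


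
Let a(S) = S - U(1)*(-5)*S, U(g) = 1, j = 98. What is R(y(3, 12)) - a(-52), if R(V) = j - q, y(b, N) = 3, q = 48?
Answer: 362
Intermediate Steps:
R(V) = 50 (R(V) = 98 - 1*48 = 98 - 48 = 50)
a(S) = 6*S (a(S) = S - 1*(-5)*S = S - (-5)*S = S + 5*S = 6*S)
R(y(3, 12)) - a(-52) = 50 - 6*(-52) = 50 - 1*(-312) = 50 + 312 = 362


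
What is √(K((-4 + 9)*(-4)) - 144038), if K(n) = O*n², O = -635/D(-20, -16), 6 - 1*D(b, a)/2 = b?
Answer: I*√25167922/13 ≈ 385.9*I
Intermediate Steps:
D(b, a) = 12 - 2*b
O = -635/52 (O = -635/(12 - 2*(-20)) = -635/(12 + 40) = -635/52 ≈ -12.212)
K(n) = -635*n²/52
√(K((-4 + 9)*(-4)) - 144038) = √(-635*16*(-4 + 9)²/52 - 144038) = √(-635*(5*(-4))²/52 - 144038) = √(-635/52*(-20)² - 144038) = √(-635/52*400 - 144038) = √(-63500/13 - 144038) = √(-1935994/13) = I*√25167922/13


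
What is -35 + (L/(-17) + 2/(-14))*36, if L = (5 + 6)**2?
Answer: -35269/119 ≈ -296.38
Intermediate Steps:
L = 121 (L = 11**2 = 121)
-35 + (L/(-17) + 2/(-14))*36 = -35 + (121/(-17) + 2/(-14))*36 = -35 + (121*(-1/17) + 2*(-1/14))*36 = -35 + (-121/17 - 1/7)*36 = -35 - 864/119*36 = -35 - 31104/119 = -35269/119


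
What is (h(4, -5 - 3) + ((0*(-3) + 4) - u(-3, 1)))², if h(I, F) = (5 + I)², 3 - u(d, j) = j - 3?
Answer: 6400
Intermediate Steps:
u(d, j) = 6 - j (u(d, j) = 3 - (j - 3) = 3 - (-3 + j) = 3 + (3 - j) = 6 - j)
(h(4, -5 - 3) + ((0*(-3) + 4) - u(-3, 1)))² = ((5 + 4)² + ((0*(-3) + 4) - (6 - 1*1)))² = (9² + ((0 + 4) - (6 - 1)))² = (81 + (4 - 1*5))² = (81 + (4 - 5))² = (81 - 1)² = 80² = 6400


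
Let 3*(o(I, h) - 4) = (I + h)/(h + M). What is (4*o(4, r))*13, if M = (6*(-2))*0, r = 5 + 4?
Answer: 6292/27 ≈ 233.04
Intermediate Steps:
r = 9
M = 0 (M = -12*0 = 0)
o(I, h) = 4 + (I + h)/(3*h) (o(I, h) = 4 + ((I + h)/(h + 0))/3 = 4 + ((I + h)/h)/3 = 4 + (I + h)/(3*h))
(4*o(4, r))*13 = (4*((⅓)*(4 + 13*9)/9))*13 = (4*((⅓)*(⅑)*(4 + 117)))*13 = (4*((⅓)*(⅑)*121))*13 = (4*(121/27))*13 = (484/27)*13 = 6292/27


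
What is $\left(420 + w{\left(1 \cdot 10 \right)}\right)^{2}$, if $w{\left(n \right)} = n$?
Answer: $184900$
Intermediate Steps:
$\left(420 + w{\left(1 \cdot 10 \right)}\right)^{2} = \left(420 + 1 \cdot 10\right)^{2} = \left(420 + 10\right)^{2} = 430^{2} = 184900$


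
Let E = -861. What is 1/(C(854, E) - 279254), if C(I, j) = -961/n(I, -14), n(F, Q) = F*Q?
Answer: -11956/3338759863 ≈ -3.5810e-6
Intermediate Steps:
C(I, j) = 961/(14*I) (C(I, j) = -961*(-1/(14*I)) = -(-961)/(14*I) = 961/(14*I))
1/(C(854, E) - 279254) = 1/((961/14)/854 - 279254) = 1/((961/14)*(1/854) - 279254) = 1/(961/11956 - 279254) = 1/(-3338759863/11956) = -11956/3338759863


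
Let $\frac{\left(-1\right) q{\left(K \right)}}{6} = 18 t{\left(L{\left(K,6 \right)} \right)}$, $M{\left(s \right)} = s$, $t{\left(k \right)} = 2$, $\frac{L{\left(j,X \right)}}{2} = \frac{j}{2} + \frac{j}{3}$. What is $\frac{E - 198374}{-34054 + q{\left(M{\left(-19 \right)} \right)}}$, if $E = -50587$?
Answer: $\frac{248961}{34270} \approx 7.2647$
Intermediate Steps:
$L{\left(j,X \right)} = \frac{5 j}{3}$ ($L{\left(j,X \right)} = 2 \left(\frac{j}{2} + \frac{j}{3}\right) = 2 \frac{5 j}{6} = \frac{5 j}{3}$)
$q{\left(K \right)} = -216$ ($q{\left(K \right)} = - 6 \cdot 18 \cdot 2 = \left(-6\right) 36 = -216$)
$\frac{E - 198374}{-34054 + q{\left(M{\left(-19 \right)} \right)}} = \frac{-50587 - 198374}{-34054 - 216} = - \frac{248961}{-34270} = \left(-248961\right) \left(- \frac{1}{34270}\right) = \frac{248961}{34270}$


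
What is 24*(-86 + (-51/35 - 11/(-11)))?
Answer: -72624/35 ≈ -2075.0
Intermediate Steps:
24*(-86 + (-51/35 - 11/(-11))) = 24*(-86 + (-51*1/35 - 11*(-1/11))) = 24*(-86 + (-51/35 + 1)) = 24*(-86 - 16/35) = 24*(-3026/35) = -72624/35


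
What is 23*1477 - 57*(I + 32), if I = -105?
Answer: 38132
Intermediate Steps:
23*1477 - 57*(I + 32) = 23*1477 - 57*(-105 + 32) = 33971 - 57*(-73) = 33971 + 4161 = 38132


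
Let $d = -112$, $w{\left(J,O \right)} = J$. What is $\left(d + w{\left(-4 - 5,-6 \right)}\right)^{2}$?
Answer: $14641$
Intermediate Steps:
$\left(d + w{\left(-4 - 5,-6 \right)}\right)^{2} = \left(-112 - 9\right)^{2} = \left(-121\right)^{2} = 14641$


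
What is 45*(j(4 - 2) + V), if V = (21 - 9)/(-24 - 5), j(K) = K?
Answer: 2070/29 ≈ 71.379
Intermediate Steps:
V = -12/29 (V = 12/(-29) = 12*(-1/29) = -12/29 ≈ -0.41379)
45*(j(4 - 2) + V) = 45*((4 - 2) - 12/29) = 45*(2 - 12/29) = 45*(46/29) = 2070/29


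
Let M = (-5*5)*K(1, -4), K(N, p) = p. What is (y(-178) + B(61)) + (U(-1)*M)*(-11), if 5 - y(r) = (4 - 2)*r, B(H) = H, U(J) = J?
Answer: 1522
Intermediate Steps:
M = 100 (M = -5*5*(-4) = -25*(-4) = 100)
y(r) = 5 - 2*r (y(r) = 5 - (4 - 2)*r = 5 - 2*r)
(y(-178) + B(61)) + (U(-1)*M)*(-11) = ((5 - 2*(-178)) + 61) - 1*100*(-11) = ((5 + 356) + 61) - 100*(-11) = (361 + 61) + 1100 = 422 + 1100 = 1522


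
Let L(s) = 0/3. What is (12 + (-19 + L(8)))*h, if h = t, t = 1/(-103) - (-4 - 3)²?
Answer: 35336/103 ≈ 343.07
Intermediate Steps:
L(s) = 0 (L(s) = 0*(⅓) = 0)
t = -5048/103 (t = -1/103 - 1*(-7)² = -1/103 - 1*49 = -1/103 - 49 = -5048/103 ≈ -49.010)
h = -5048/103 ≈ -49.010
(12 + (-19 + L(8)))*h = (12 + (-19 + 0))*(-5048/103) = (12 - 19)*(-5048/103) = -7*(-5048/103) = 35336/103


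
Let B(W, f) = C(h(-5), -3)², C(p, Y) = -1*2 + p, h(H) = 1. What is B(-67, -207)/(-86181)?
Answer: -1/86181 ≈ -1.1603e-5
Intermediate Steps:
C(p, Y) = -2 + p
B(W, f) = 1 (B(W, f) = (-2 + 1)² = (-1)² = 1)
B(-67, -207)/(-86181) = 1/(-86181) = 1*(-1/86181) = -1/86181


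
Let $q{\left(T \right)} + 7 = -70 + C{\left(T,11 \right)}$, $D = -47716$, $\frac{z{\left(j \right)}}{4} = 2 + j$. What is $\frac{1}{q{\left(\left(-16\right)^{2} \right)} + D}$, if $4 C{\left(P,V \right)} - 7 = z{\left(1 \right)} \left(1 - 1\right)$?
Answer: $- \frac{4}{191165} \approx -2.0924 \cdot 10^{-5}$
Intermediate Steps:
$z{\left(j \right)} = 8 + 4 j$ ($z{\left(j \right)} = 4 \left(2 + j\right) = 8 + 4 j$)
$C{\left(P,V \right)} = \frac{7}{4}$ ($C{\left(P,V \right)} = \frac{7}{4} + \frac{\left(8 + 4 \cdot 1\right) \left(1 - 1\right)}{4} = \frac{7}{4} + \frac{\left(8 + 4\right) 0}{4} = \frac{7}{4} + \frac{12 \cdot 0}{4} = \frac{7}{4} + \frac{1}{4} \cdot 0 = \frac{7}{4} + 0 = \frac{7}{4}$)
$q{\left(T \right)} = - \frac{301}{4}$ ($q{\left(T \right)} = -7 + \left(-70 + \frac{7}{4}\right) = -7 - \frac{273}{4} = - \frac{301}{4}$)
$\frac{1}{q{\left(\left(-16\right)^{2} \right)} + D} = \frac{1}{- \frac{301}{4} - 47716} = \frac{1}{- \frac{191165}{4}} = - \frac{4}{191165}$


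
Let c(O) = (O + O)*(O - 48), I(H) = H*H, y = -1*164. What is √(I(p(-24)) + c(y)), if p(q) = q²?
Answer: 4*√25082 ≈ 633.49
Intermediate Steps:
y = -164
I(H) = H²
c(O) = 2*O*(-48 + O) (c(O) = (2*O)*(-48 + O) = 2*O*(-48 + O))
√(I(p(-24)) + c(y)) = √(((-24)²)² + 2*(-164)*(-48 - 164)) = √(576² + 2*(-164)*(-212)) = √(331776 + 69536) = √401312 = 4*√25082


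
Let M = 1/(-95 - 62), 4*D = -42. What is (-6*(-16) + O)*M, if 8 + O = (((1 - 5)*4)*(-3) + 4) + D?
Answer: -259/314 ≈ -0.82484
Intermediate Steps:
D = -21/2 (D = (1/4)*(-42) = -21/2 ≈ -10.500)
O = 67/2 (O = -8 + ((((1 - 5)*4)*(-3) + 4) - 21/2) = -8 + ((-4*4*(-3) + 4) - 21/2) = -8 + ((-16*(-3) + 4) - 21/2) = -8 + ((48 + 4) - 21/2) = -8 + (52 - 21/2) = -8 + 83/2 = 67/2 ≈ 33.500)
M = -1/157 (M = 1/(-157) = -1/157 ≈ -0.0063694)
(-6*(-16) + O)*M = (-6*(-16) + 67/2)*(-1/157) = (96 + 67/2)*(-1/157) = (259/2)*(-1/157) = -259/314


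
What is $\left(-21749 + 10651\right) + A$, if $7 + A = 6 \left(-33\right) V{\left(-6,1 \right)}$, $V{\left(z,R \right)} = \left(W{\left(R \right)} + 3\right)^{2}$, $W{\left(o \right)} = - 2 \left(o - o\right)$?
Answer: $-12887$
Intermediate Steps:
$W{\left(o \right)} = 0$ ($W{\left(o \right)} = \left(-2\right) 0 = 0$)
$V{\left(z,R \right)} = 9$ ($V{\left(z,R \right)} = \left(0 + 3\right)^{2} = 3^{2} = 9$)
$A = -1789$ ($A = -7 + 6 \left(-33\right) 9 = -7 - 1782 = -1789$)
$\left(-21749 + 10651\right) + A = \left(-21749 + 10651\right) - 1789 = -11098 - 1789 = -12887$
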